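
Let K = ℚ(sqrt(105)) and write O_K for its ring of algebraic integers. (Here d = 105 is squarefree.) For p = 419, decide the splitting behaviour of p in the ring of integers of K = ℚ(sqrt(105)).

splits completely

105 mod 4 = 1, hence disc K = 105 and O_K = ℤ[(1+√105)/2].
disc(K) = 105 is not divisible by 419; 419 is unramified.
(105/419) = 105^209 mod 419 = 1, giving Legendre symbol 1.
d is a quadratic residue mod p, hence 419 splits in O_K.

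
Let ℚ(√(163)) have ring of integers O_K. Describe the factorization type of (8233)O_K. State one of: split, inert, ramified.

8233 splits in O_K

163 mod 4 = 3, hence disc K = 4·163 = 652 and O_K = ℤ[√163].
8233 ∤ 652, so 8233 is unramified.
Legendre symbol by Euler's criterion: (163/8233) ≡ 163^4116 ≡ 1 (mod 8233), i.e. (163/8233) = 1.
Legendre symbol 1 ⇒ 8233 is split.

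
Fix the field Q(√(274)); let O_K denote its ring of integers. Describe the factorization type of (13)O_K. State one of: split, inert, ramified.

274 mod 4 = 2, hence disc K = 4·274 = 1096 and O_K = ℤ[√274].
Since gcd(13, 1096) = 1 the prime 13 does not ramify.
Legendre symbol by Euler's criterion: (274/13) ≡ 274^6 ≡ 1 (mod 13), i.e. (274/13) = 1.
Legendre symbol 1 ⇒ 13 is split.

p splits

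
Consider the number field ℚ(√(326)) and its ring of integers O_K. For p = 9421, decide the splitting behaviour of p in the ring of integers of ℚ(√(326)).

p splits

d = 326 ≡ 2 (mod 4), so O_K = ℤ[√326] and disc(K) = 4d = 1304.
Since gcd(9421, 1304) = 1 the prime 9421 does not ramify.
Compute (326/9421) via Euler: 326^((9421-1)/2) mod 9421 = 1, so (326/9421) = 1.
d is a quadratic residue mod p, hence 9421 splits in O_K.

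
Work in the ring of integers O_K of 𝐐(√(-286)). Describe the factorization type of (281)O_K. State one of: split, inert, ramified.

Since -286 ≢ 1 mod 4, the ring of integers is ℤ[√-286] with discriminant 4·(-286) = -1144.
disc(K) = -1144 is not divisible by 281; 281 is unramified.
(-286/281) = 276^140 mod 281 = 1, giving Legendre symbol 1.
(-286/281) = 1, so 281 splits.

p splits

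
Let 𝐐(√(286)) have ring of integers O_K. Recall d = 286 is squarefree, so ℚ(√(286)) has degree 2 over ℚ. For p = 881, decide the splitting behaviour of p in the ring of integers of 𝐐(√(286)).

p splits

d = 286 ≡ 2 (mod 4), so O_K = ℤ[√286] and disc(K) = 4d = 1144.
Since gcd(881, 1144) = 1 the prime 881 does not ramify.
(286/881) = 286^440 mod 881 = 1, giving Legendre symbol 1.
Legendre symbol 1 ⇒ 881 is split.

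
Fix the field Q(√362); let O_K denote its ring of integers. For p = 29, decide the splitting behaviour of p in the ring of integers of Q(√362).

p is inert

Since 362 ≢ 1 mod 4, the ring of integers is ℤ[√362] with discriminant 4·362 = 1448.
Since gcd(29, 1448) = 1 the prime 29 does not ramify.
(362/29) = 14^14 mod 29 = 28, giving Legendre symbol -1.
Legendre symbol -1 ⇒ 29 is inert.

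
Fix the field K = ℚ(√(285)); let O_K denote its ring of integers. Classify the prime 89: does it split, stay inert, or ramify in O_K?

d = 285 ≡ 1 (mod 4), so O_K = ℤ[(1+√285)/2] and disc(K) = d = 285.
89 ∤ 285, so 89 is unramified.
(285/89) = 18^44 mod 89 = 1, giving Legendre symbol 1.
(285/89) = 1, so 89 splits.

89 splits in O_K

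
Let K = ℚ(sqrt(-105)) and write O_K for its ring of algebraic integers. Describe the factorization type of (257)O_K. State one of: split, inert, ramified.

-105 mod 4 = 3, hence disc K = 4·(-105) = -420 and O_K = ℤ[√-105].
257 ∤ -420, so 257 is unramified.
(-105/257) = 152^128 mod 257 = 256, giving Legendre symbol -1.
(-105/257) = -1, so 257 is inert.

p is inert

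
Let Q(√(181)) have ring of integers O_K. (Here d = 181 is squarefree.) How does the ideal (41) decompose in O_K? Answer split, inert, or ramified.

41 remains inert

d = 181 ≡ 1 (mod 4), so O_K = ℤ[(1+√181)/2] and disc(K) = d = 181.
disc(K) = 181 is not divisible by 41; 41 is unramified.
Legendre symbol by Euler's criterion: (181/41) ≡ 181^20 ≡ 40 (mod 41), i.e. (181/41) = -1.
(181/41) = -1, so 41 is inert.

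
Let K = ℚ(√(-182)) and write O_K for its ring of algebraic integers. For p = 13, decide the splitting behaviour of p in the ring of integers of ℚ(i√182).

p ramifies

d = -182 ≡ 2 (mod 4), so O_K = ℤ[√-182] and disc(K) = 4d = -728.
disc(K) = -728 = 13·(-56), so p = 13 is ramified.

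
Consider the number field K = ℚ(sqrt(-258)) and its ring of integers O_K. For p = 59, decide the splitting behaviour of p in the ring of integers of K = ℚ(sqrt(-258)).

inert

-258 mod 4 = 2, hence disc K = 4·(-258) = -1032 and O_K = ℤ[√-258].
59 ∤ -1032, so 59 is unramified.
Compute (-258/59) via Euler: 37^((59-1)/2) mod 59 = 58, so (-258/59) = -1.
(-258/59) = -1, so 59 is inert.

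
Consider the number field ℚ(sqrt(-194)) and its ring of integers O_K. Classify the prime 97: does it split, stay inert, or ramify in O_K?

-194 mod 4 = 2, hence disc K = 4·(-194) = -776 and O_K = ℤ[√-194].
97 divides disc(K) = -776, so 97 ramifies.

ramified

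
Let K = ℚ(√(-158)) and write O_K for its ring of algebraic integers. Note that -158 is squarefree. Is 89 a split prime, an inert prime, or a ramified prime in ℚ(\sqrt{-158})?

d = -158 ≡ 2 (mod 4), so O_K = ℤ[√-158] and disc(K) = 4d = -632.
disc(K) = -632 is not divisible by 89; 89 is unramified.
Euler's criterion: (-158)^44 mod 89 = 1. Thus (-158|89) = 1.
Legendre symbol 1 ⇒ 89 is split.

splits completely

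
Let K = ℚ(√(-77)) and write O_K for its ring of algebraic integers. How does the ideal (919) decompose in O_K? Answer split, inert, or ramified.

-77 mod 4 = 3, hence disc K = 4·(-77) = -308 and O_K = ℤ[√-77].
disc(K) = -308 is not divisible by 919; 919 is unramified.
Euler's criterion: (-77)^459 mod 919 = 1. Thus (-77|919) = 1.
Legendre symbol 1 ⇒ 919 is split.

p splits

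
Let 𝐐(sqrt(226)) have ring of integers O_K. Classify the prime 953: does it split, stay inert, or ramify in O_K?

d = 226 ≡ 2 (mod 4), so O_K = ℤ[√226] and disc(K) = 4d = 904.
Since gcd(953, 904) = 1 the prime 953 does not ramify.
Compute (226/953) via Euler: 226^((953-1)/2) mod 953 = 1, so (226/953) = 1.
Legendre symbol 1 ⇒ 953 is split.

953 splits in O_K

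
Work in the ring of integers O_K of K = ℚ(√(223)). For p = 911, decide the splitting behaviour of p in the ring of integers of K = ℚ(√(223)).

Since 223 ≢ 1 mod 4, the ring of integers is ℤ[√223] with discriminant 4·223 = 892.
disc(K) = 892 is not divisible by 911; 911 is unramified.
Legendre symbol by Euler's criterion: (223/911) ≡ 223^455 ≡ 910 (mod 911), i.e. (223/911) = -1.
d is a non-residue mod p, hence 911 remains inert in O_K.

remains prime (inert)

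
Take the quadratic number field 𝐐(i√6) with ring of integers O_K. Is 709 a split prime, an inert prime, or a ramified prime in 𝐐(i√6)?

remains prime (inert)

-6 mod 4 = 2, hence disc K = 4·(-6) = -24 and O_K = ℤ[√-6].
Since gcd(709, -24) = 1 the prime 709 does not ramify.
Compute (-6/709) via Euler: 703^((709-1)/2) mod 709 = 708, so (-6/709) = -1.
(-6/709) = -1, so 709 is inert.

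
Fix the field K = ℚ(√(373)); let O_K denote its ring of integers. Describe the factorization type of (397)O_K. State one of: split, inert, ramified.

inert — (397) stays prime in O_K

d = 373 ≡ 1 (mod 4), so O_K = ℤ[(1+√373)/2] and disc(K) = d = 373.
397 ∤ 373, so 397 is unramified.
Euler's criterion: 373^198 mod 397 = 396. Thus (373|397) = -1.
Legendre symbol -1 ⇒ 397 is inert.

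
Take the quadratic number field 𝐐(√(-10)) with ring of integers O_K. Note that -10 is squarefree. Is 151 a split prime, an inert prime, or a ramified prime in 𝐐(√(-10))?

d = -10 ≡ 2 (mod 4), so O_K = ℤ[√-10] and disc(K) = 4d = -40.
Since gcd(151, -40) = 1 the prime 151 does not ramify.
Compute (-10/151) via Euler: 141^((151-1)/2) mod 151 = 150, so (-10/151) = -1.
d is a non-residue mod p, hence 151 remains inert in O_K.

p is inert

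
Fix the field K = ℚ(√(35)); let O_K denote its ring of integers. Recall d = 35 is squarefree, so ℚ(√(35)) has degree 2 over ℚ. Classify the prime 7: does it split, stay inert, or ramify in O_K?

ramified

d = 35 ≡ 3 (mod 4), so O_K = ℤ[√35] and disc(K) = 4d = 140.
disc(K) = 140 = 7·20, so p = 7 is ramified.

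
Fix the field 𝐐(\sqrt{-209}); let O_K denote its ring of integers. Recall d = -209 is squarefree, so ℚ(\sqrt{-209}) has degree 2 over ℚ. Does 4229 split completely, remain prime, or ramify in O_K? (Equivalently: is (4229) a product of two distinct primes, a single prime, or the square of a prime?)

d = -209 ≡ 3 (mod 4), so O_K = ℤ[√-209] and disc(K) = 4d = -836.
Since gcd(4229, -836) = 1 the prime 4229 does not ramify.
Legendre symbol by Euler's criterion: (-209/4229) ≡ (-209)^2114 ≡ 1 (mod 4229), i.e. (-209/4229) = 1.
d is a quadratic residue mod p, hence 4229 splits in O_K.

splits completely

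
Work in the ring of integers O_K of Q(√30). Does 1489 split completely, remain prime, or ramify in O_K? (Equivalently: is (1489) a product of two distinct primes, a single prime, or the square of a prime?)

split

Since 30 ≢ 1 mod 4, the ring of integers is ℤ[√30] with discriminant 4·30 = 120.
1489 ∤ 120, so 1489 is unramified.
Euler's criterion: 30^744 mod 1489 = 1. Thus (30|1489) = 1.
Legendre symbol 1 ⇒ 1489 is split.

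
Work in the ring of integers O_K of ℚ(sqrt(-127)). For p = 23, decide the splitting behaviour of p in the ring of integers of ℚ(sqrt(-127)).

-127 mod 4 = 1, hence disc K = -127 and O_K = ℤ[(1+√-127)/2].
disc(K) = -127 is not divisible by 23; 23 is unramified.
Legendre symbol by Euler's criterion: (-127/23) ≡ (-127)^11 ≡ 22 (mod 23), i.e. (-127/23) = -1.
d is a non-residue mod p, hence 23 remains inert in O_K.

p is inert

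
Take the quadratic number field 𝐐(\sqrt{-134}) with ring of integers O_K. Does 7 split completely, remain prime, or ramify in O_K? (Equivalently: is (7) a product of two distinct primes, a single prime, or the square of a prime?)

remains prime (inert)

d = -134 ≡ 2 (mod 4), so O_K = ℤ[√-134] and disc(K) = 4d = -536.
disc(K) = -536 is not divisible by 7; 7 is unramified.
Legendre symbol by Euler's criterion: (-134/7) ≡ (-134)^3 ≡ 6 (mod 7), i.e. (-134/7) = -1.
Legendre symbol -1 ⇒ 7 is inert.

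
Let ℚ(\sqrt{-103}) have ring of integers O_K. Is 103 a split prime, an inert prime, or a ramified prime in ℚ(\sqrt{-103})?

d = -103 ≡ 1 (mod 4), so O_K = ℤ[(1+√-103)/2] and disc(K) = d = -103.
103 divides disc(K) = -103, so 103 ramifies.

ramified — (103) = 𝔭²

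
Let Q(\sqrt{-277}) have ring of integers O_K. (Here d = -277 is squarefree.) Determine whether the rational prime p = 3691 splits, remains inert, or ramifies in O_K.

d = -277 ≡ 3 (mod 4), so O_K = ℤ[√-277] and disc(K) = 4d = -1108.
disc(K) = -1108 is not divisible by 3691; 3691 is unramified.
(-277/3691) = 3414^1845 mod 3691 = 3690, giving Legendre symbol -1.
Legendre symbol -1 ⇒ 3691 is inert.

p is inert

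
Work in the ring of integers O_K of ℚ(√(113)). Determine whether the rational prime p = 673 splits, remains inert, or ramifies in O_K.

inert — (673) stays prime in O_K

Since 113 ≡ 1 mod 4, the ring of integers is ℤ[(1+√113)/2] with discriminant 113.
disc(K) = 113 is not divisible by 673; 673 is unramified.
Euler's criterion: 113^336 mod 673 = 672. Thus (113|673) = -1.
d is a non-residue mod p, hence 673 remains inert in O_K.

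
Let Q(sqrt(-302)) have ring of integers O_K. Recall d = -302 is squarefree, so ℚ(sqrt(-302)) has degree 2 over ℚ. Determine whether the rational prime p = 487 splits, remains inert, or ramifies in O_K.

Since -302 ≢ 1 mod 4, the ring of integers is ℤ[√-302] with discriminant 4·(-302) = -1208.
487 ∤ -1208, so 487 is unramified.
Legendre symbol by Euler's criterion: (-302/487) ≡ (-302)^243 ≡ 1 (mod 487), i.e. (-302/487) = 1.
Legendre symbol 1 ⇒ 487 is split.

p splits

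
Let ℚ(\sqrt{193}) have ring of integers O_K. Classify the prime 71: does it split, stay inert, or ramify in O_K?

193 mod 4 = 1, hence disc K = 193 and O_K = ℤ[(1+√193)/2].
Since gcd(71, 193) = 1 the prime 71 does not ramify.
(193/71) = 51^35 mod 71 = 70, giving Legendre symbol -1.
d is a non-residue mod p, hence 71 remains inert in O_K.

remains prime (inert)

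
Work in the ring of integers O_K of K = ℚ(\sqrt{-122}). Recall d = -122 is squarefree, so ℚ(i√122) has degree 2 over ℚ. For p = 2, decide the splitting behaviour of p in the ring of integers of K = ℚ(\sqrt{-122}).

-122 mod 4 = 2, hence disc K = 4·(-122) = -488 and O_K = ℤ[√-122].
2 divides disc(K) = -488, so 2 ramifies.

ramified — (2) = 𝔭²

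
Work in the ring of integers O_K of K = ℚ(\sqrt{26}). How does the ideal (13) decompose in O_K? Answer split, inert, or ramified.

d = 26 ≡ 2 (mod 4), so O_K = ℤ[√26] and disc(K) = 4d = 104.
13 divides disc(K) = 104, so 13 ramifies.

ramifies in O_K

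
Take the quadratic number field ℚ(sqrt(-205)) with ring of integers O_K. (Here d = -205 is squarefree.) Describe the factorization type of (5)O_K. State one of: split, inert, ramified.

-205 mod 4 = 3, hence disc K = 4·(-205) = -820 and O_K = ℤ[√-205].
5 divides disc(K) = -820, so 5 ramifies.

5 is ramified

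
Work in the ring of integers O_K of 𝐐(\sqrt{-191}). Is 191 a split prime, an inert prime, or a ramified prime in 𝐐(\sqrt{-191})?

Since -191 ≡ 1 mod 4, the ring of integers is ℤ[(1+√-191)/2] with discriminant -191.
disc(K) = -191 = 191·(-1), so p = 191 is ramified.

ramified — (191) = 𝔭²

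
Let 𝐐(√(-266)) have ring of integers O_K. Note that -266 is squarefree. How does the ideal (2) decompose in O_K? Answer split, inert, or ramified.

d = -266 ≡ 2 (mod 4), so O_K = ℤ[√-266] and disc(K) = 4d = -1064.
2 divides disc(K) = -1064, so 2 ramifies.

ramifies in O_K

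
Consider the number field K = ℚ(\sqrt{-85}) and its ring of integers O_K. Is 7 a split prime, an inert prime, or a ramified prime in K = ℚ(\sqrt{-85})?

inert

Since -85 ≢ 1 mod 4, the ring of integers is ℤ[√-85] with discriminant 4·(-85) = -340.
disc(K) = -340 is not divisible by 7; 7 is unramified.
Compute (-85/7) via Euler: 6^((7-1)/2) mod 7 = 6, so (-85/7) = -1.
(-85/7) = -1, so 7 is inert.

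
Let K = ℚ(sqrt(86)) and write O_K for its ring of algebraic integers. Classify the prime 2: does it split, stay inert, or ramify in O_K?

d = 86 ≡ 2 (mod 4), so O_K = ℤ[√86] and disc(K) = 4d = 344.
2 divides disc(K) = 344, so 2 ramifies.

ramified — (2) = 𝔭²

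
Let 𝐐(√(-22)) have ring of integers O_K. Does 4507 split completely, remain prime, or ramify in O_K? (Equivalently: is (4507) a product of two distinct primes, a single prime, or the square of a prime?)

splits completely

Since -22 ≢ 1 mod 4, the ring of integers is ℤ[√-22] with discriminant 4·(-22) = -88.
4507 ∤ -88, so 4507 is unramified.
Compute (-22/4507) via Euler: 4485^((4507-1)/2) mod 4507 = 1, so (-22/4507) = 1.
d is a quadratic residue mod p, hence 4507 splits in O_K.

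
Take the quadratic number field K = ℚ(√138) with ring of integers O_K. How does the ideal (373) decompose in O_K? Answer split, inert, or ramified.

d = 138 ≡ 2 (mod 4), so O_K = ℤ[√138] and disc(K) = 4d = 552.
Since gcd(373, 552) = 1 the prime 373 does not ramify.
Compute (138/373) via Euler: 138^((373-1)/2) mod 373 = 1, so (138/373) = 1.
d is a quadratic residue mod p, hence 373 splits in O_K.

split — (373) = 𝔭₁𝔭₂ with 𝔭₁ ≠ 𝔭₂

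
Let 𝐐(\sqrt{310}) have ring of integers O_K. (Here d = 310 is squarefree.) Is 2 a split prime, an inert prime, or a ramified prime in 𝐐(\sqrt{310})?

ramifies in O_K

310 mod 4 = 2, hence disc K = 4·310 = 1240 and O_K = ℤ[√310].
2 divides disc(K) = 1240, so 2 ramifies.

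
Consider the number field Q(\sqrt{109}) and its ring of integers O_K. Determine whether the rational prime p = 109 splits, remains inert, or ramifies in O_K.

d = 109 ≡ 1 (mod 4), so O_K = ℤ[(1+√109)/2] and disc(K) = d = 109.
Ramification test: 109 | 109. The prime 109 ramifies in K.

ramifies in O_K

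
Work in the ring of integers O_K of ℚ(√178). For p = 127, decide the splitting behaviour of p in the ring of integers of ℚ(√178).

178 mod 4 = 2, hence disc K = 4·178 = 712 and O_K = ℤ[√178].
127 ∤ 712, so 127 is unramified.
Euler's criterion: 178^63 mod 127 = 126. Thus (178|127) = -1.
d is a non-residue mod p, hence 127 remains inert in O_K.

inert — (127) stays prime in O_K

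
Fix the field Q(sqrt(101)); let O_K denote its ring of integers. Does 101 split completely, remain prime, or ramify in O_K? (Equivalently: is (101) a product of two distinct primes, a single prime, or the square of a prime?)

d = 101 ≡ 1 (mod 4), so O_K = ℤ[(1+√101)/2] and disc(K) = d = 101.
Ramification test: 101 | 101. The prime 101 ramifies in K.

101 is ramified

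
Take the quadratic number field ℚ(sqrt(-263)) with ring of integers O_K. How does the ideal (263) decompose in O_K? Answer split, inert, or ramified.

Since -263 ≡ 1 mod 4, the ring of integers is ℤ[(1+√-263)/2] with discriminant -263.
263 divides disc(K) = -263, so 263 ramifies.

p ramifies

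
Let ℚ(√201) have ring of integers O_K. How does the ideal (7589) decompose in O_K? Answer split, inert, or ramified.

splits completely

Since 201 ≡ 1 mod 4, the ring of integers is ℤ[(1+√201)/2] with discriminant 201.
disc(K) = 201 is not divisible by 7589; 7589 is unramified.
Legendre symbol by Euler's criterion: (201/7589) ≡ 201^3794 ≡ 1 (mod 7589), i.e. (201/7589) = 1.
d is a quadratic residue mod p, hence 7589 splits in O_K.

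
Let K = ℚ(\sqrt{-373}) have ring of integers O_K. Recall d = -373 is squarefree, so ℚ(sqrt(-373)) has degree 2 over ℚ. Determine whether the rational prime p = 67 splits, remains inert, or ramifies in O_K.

splits completely

Since -373 ≢ 1 mod 4, the ring of integers is ℤ[√-373] with discriminant 4·(-373) = -1492.
67 ∤ -1492, so 67 is unramified.
Euler's criterion: (-373)^33 mod 67 = 1. Thus (-373|67) = 1.
(-373/67) = 1, so 67 splits.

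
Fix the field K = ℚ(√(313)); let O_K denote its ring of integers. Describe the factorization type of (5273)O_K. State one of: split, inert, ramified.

d = 313 ≡ 1 (mod 4), so O_K = ℤ[(1+√313)/2] and disc(K) = d = 313.
disc(K) = 313 is not divisible by 5273; 5273 is unramified.
Compute (313/5273) via Euler: 313^((5273-1)/2) mod 5273 = 1, so (313/5273) = 1.
(313/5273) = 1, so 5273 splits.

5273 splits in O_K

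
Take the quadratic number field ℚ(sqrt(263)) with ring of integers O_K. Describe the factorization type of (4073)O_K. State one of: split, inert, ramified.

Since 263 ≢ 1 mod 4, the ring of integers is ℤ[√263] with discriminant 4·263 = 1052.
disc(K) = 1052 is not divisible by 4073; 4073 is unramified.
Euler's criterion: 263^2036 mod 4073 = 1. Thus (263|4073) = 1.
(263/4073) = 1, so 4073 splits.

split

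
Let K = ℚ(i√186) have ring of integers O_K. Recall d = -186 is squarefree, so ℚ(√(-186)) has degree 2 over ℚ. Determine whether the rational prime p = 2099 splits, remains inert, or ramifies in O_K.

-186 mod 4 = 2, hence disc K = 4·(-186) = -744 and O_K = ℤ[√-186].
disc(K) = -744 is not divisible by 2099; 2099 is unramified.
Euler's criterion: (-186)^1049 mod 2099 = 1. Thus (-186|2099) = 1.
(-186/2099) = 1, so 2099 splits.

p splits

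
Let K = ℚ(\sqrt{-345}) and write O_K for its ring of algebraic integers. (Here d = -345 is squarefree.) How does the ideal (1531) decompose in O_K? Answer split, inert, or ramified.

inert — (1531) stays prime in O_K

Since -345 ≢ 1 mod 4, the ring of integers is ℤ[√-345] with discriminant 4·(-345) = -1380.
disc(K) = -1380 is not divisible by 1531; 1531 is unramified.
Legendre symbol by Euler's criterion: (-345/1531) ≡ (-345)^765 ≡ 1530 (mod 1531), i.e. (-345/1531) = -1.
Legendre symbol -1 ⇒ 1531 is inert.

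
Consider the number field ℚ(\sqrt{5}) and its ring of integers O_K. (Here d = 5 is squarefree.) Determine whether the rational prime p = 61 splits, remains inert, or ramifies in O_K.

d = 5 ≡ 1 (mod 4), so O_K = ℤ[(1+√5)/2] and disc(K) = d = 5.
Since gcd(61, 5) = 1 the prime 61 does not ramify.
Euler's criterion: 5^30 mod 61 = 1. Thus (5|61) = 1.
d is a quadratic residue mod p, hence 61 splits in O_K.

p splits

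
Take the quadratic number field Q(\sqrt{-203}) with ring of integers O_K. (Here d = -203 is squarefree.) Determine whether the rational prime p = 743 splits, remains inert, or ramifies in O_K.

-203 mod 4 = 1, hence disc K = -203 and O_K = ℤ[(1+√-203)/2].
disc(K) = -203 is not divisible by 743; 743 is unramified.
Compute (-203/743) via Euler: 540^((743-1)/2) mod 743 = 742, so (-203/743) = -1.
(-203/743) = -1, so 743 is inert.

remains prime (inert)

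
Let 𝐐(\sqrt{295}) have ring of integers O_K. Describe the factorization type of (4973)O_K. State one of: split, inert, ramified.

p is inert

Since 295 ≢ 1 mod 4, the ring of integers is ℤ[√295] with discriminant 4·295 = 1180.
4973 ∤ 1180, so 4973 is unramified.
Euler's criterion: 295^2486 mod 4973 = 4972. Thus (295|4973) = -1.
(295/4973) = -1, so 4973 is inert.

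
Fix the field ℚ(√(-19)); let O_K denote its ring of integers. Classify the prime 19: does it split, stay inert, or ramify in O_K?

-19 mod 4 = 1, hence disc K = -19 and O_K = ℤ[(1+√-19)/2].
Ramification test: 19 | -19. The prime 19 ramifies in K.

ramified — (19) = 𝔭²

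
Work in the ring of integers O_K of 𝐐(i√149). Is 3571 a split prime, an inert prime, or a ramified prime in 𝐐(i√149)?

inert

-149 mod 4 = 3, hence disc K = 4·(-149) = -596 and O_K = ℤ[√-149].
disc(K) = -596 is not divisible by 3571; 3571 is unramified.
Euler's criterion: (-149)^1785 mod 3571 = 3570. Thus (-149|3571) = -1.
d is a non-residue mod p, hence 3571 remains inert in O_K.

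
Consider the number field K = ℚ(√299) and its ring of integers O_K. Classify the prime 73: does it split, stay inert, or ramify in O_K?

d = 299 ≡ 3 (mod 4), so O_K = ℤ[√299] and disc(K) = 4d = 1196.
Since gcd(73, 1196) = 1 the prime 73 does not ramify.
(299/73) = 7^36 mod 73 = 72, giving Legendre symbol -1.
d is a non-residue mod p, hence 73 remains inert in O_K.

remains prime (inert)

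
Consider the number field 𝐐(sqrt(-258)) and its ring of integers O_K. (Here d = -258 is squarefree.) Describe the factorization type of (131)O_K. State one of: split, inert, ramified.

p splits

Since -258 ≢ 1 mod 4, the ring of integers is ℤ[√-258] with discriminant 4·(-258) = -1032.
Since gcd(131, -1032) = 1 the prime 131 does not ramify.
(-258/131) = 4^65 mod 131 = 1, giving Legendre symbol 1.
Legendre symbol 1 ⇒ 131 is split.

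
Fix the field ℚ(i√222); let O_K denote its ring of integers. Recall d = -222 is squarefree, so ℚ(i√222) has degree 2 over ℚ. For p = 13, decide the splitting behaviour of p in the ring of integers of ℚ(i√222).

split — (13) = 𝔭₁𝔭₂ with 𝔭₁ ≠ 𝔭₂

d = -222 ≡ 2 (mod 4), so O_K = ℤ[√-222] and disc(K) = 4d = -888.
disc(K) = -888 is not divisible by 13; 13 is unramified.
(-222/13) = 12^6 mod 13 = 1, giving Legendre symbol 1.
Legendre symbol 1 ⇒ 13 is split.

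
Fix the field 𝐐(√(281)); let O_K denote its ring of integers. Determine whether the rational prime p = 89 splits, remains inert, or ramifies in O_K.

inert — (89) stays prime in O_K

281 mod 4 = 1, hence disc K = 281 and O_K = ℤ[(1+√281)/2].
89 ∤ 281, so 89 is unramified.
(281/89) = 14^44 mod 89 = 88, giving Legendre symbol -1.
d is a non-residue mod p, hence 89 remains inert in O_K.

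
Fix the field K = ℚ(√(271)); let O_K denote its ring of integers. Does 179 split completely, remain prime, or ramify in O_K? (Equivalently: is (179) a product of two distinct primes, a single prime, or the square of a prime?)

remains prime (inert)

d = 271 ≡ 3 (mod 4), so O_K = ℤ[√271] and disc(K) = 4d = 1084.
Since gcd(179, 1084) = 1 the prime 179 does not ramify.
Euler's criterion: 271^89 mod 179 = 178. Thus (271|179) = -1.
d is a non-residue mod p, hence 179 remains inert in O_K.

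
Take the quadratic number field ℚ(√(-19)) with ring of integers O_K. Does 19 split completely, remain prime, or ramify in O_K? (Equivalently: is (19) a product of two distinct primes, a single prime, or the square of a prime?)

-19 mod 4 = 1, hence disc K = -19 and O_K = ℤ[(1+√-19)/2].
Ramification test: 19 | -19. The prime 19 ramifies in K.

p ramifies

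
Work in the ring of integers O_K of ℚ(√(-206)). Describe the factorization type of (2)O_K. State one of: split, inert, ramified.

ramifies in O_K

d = -206 ≡ 2 (mod 4), so O_K = ℤ[√-206] and disc(K) = 4d = -824.
disc(K) = -824 = 2·(-412), so p = 2 is ramified.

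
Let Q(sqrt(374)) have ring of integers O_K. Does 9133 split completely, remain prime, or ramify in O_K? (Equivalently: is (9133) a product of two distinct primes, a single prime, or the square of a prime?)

374 mod 4 = 2, hence disc K = 4·374 = 1496 and O_K = ℤ[√374].
disc(K) = 1496 is not divisible by 9133; 9133 is unramified.
(374/9133) = 374^4566 mod 9133 = 9132, giving Legendre symbol -1.
Legendre symbol -1 ⇒ 9133 is inert.

remains prime (inert)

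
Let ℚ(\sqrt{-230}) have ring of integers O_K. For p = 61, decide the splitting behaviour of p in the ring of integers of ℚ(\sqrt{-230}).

61 splits in O_K

Since -230 ≢ 1 mod 4, the ring of integers is ℤ[√-230] with discriminant 4·(-230) = -920.
disc(K) = -920 is not divisible by 61; 61 is unramified.
Legendre symbol by Euler's criterion: (-230/61) ≡ (-230)^30 ≡ 1 (mod 61), i.e. (-230/61) = 1.
Legendre symbol 1 ⇒ 61 is split.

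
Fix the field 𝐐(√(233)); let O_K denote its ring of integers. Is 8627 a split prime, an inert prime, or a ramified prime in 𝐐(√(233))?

233 mod 4 = 1, hence disc K = 233 and O_K = ℤ[(1+√233)/2].
disc(K) = 233 is not divisible by 8627; 8627 is unramified.
Compute (233/8627) via Euler: 233^((8627-1)/2) mod 8627 = 8626, so (233/8627) = -1.
d is a non-residue mod p, hence 8627 remains inert in O_K.

remains prime (inert)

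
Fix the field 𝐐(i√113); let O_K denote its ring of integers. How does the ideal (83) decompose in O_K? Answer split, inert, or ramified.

-113 mod 4 = 3, hence disc K = 4·(-113) = -452 and O_K = ℤ[√-113].
83 ∤ -452, so 83 is unramified.
(-113/83) = 53^41 mod 83 = 82, giving Legendre symbol -1.
Legendre symbol -1 ⇒ 83 is inert.

p is inert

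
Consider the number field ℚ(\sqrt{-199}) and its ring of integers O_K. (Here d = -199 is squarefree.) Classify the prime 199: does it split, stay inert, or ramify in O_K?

d = -199 ≡ 1 (mod 4), so O_K = ℤ[(1+√-199)/2] and disc(K) = d = -199.
199 divides disc(K) = -199, so 199 ramifies.

ramified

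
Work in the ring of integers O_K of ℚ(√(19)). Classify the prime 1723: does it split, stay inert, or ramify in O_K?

split — (1723) = 𝔭₁𝔭₂ with 𝔭₁ ≠ 𝔭₂

Since 19 ≢ 1 mod 4, the ring of integers is ℤ[√19] with discriminant 4·19 = 76.
1723 ∤ 76, so 1723 is unramified.
Legendre symbol by Euler's criterion: (19/1723) ≡ 19^861 ≡ 1 (mod 1723), i.e. (19/1723) = 1.
Legendre symbol 1 ⇒ 1723 is split.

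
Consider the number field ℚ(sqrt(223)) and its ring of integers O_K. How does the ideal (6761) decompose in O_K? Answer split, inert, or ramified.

inert — (6761) stays prime in O_K

d = 223 ≡ 3 (mod 4), so O_K = ℤ[√223] and disc(K) = 4d = 892.
6761 ∤ 892, so 6761 is unramified.
(223/6761) = 223^3380 mod 6761 = 6760, giving Legendre symbol -1.
(223/6761) = -1, so 6761 is inert.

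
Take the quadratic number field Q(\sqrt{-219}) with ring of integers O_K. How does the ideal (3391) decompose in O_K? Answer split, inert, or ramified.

Since -219 ≡ 1 mod 4, the ring of integers is ℤ[(1+√-219)/2] with discriminant -219.
3391 ∤ -219, so 3391 is unramified.
Euler's criterion: (-219)^1695 mod 3391 = 3390. Thus (-219|3391) = -1.
Legendre symbol -1 ⇒ 3391 is inert.

remains prime (inert)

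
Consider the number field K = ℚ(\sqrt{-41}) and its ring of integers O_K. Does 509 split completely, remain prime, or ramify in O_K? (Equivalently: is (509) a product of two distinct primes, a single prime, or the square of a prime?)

inert

Since -41 ≢ 1 mod 4, the ring of integers is ℤ[√-41] with discriminant 4·(-41) = -164.
disc(K) = -164 is not divisible by 509; 509 is unramified.
Euler's criterion: (-41)^254 mod 509 = 508. Thus (-41|509) = -1.
(-41/509) = -1, so 509 is inert.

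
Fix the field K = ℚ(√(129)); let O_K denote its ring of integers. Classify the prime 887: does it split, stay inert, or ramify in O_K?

Since 129 ≡ 1 mod 4, the ring of integers is ℤ[(1+√129)/2] with discriminant 129.
disc(K) = 129 is not divisible by 887; 887 is unramified.
Euler's criterion: 129^443 mod 887 = 1. Thus (129|887) = 1.
Legendre symbol 1 ⇒ 887 is split.

887 splits in O_K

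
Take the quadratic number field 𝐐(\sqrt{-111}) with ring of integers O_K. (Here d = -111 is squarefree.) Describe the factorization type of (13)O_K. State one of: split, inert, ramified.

Since -111 ≡ 1 mod 4, the ring of integers is ℤ[(1+√-111)/2] with discriminant -111.
Since gcd(13, -111) = 1 the prime 13 does not ramify.
Legendre symbol by Euler's criterion: (-111/13) ≡ (-111)^6 ≡ 12 (mod 13), i.e. (-111/13) = -1.
Legendre symbol -1 ⇒ 13 is inert.

inert — (13) stays prime in O_K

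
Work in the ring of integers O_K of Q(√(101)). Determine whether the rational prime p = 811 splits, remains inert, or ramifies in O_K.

d = 101 ≡ 1 (mod 4), so O_K = ℤ[(1+√101)/2] and disc(K) = d = 101.
disc(K) = 101 is not divisible by 811; 811 is unramified.
Euler's criterion: 101^405 mod 811 = 810. Thus (101|811) = -1.
Legendre symbol -1 ⇒ 811 is inert.

inert — (811) stays prime in O_K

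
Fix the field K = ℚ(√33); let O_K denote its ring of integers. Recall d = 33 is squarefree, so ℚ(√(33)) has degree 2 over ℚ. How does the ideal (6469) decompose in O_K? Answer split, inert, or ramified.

split

33 mod 4 = 1, hence disc K = 33 and O_K = ℤ[(1+√33)/2].
6469 ∤ 33, so 6469 is unramified.
Compute (33/6469) via Euler: 33^((6469-1)/2) mod 6469 = 1, so (33/6469) = 1.
Legendre symbol 1 ⇒ 6469 is split.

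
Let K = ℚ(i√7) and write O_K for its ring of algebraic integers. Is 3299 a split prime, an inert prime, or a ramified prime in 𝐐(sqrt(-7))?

-7 mod 4 = 1, hence disc K = -7 and O_K = ℤ[(1+√-7)/2].
3299 ∤ -7, so 3299 is unramified.
(-7/3299) = 3292^1649 mod 3299 = 1, giving Legendre symbol 1.
d is a quadratic residue mod p, hence 3299 splits in O_K.

3299 splits in O_K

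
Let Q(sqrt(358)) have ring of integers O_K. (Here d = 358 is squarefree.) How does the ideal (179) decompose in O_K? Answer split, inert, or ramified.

ramified

d = 358 ≡ 2 (mod 4), so O_K = ℤ[√358] and disc(K) = 4d = 1432.
179 divides disc(K) = 1432, so 179 ramifies.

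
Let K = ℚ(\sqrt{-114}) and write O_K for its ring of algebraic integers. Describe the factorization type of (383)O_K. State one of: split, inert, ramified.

p is inert

-114 mod 4 = 2, hence disc K = 4·(-114) = -456 and O_K = ℤ[√-114].
disc(K) = -456 is not divisible by 383; 383 is unramified.
Compute (-114/383) via Euler: 269^((383-1)/2) mod 383 = 382, so (-114/383) = -1.
Legendre symbol -1 ⇒ 383 is inert.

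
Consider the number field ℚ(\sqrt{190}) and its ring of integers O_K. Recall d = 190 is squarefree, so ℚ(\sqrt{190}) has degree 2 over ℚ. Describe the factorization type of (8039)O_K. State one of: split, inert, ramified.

p splits

d = 190 ≡ 2 (mod 4), so O_K = ℤ[√190] and disc(K) = 4d = 760.
8039 ∤ 760, so 8039 is unramified.
(190/8039) = 190^4019 mod 8039 = 1, giving Legendre symbol 1.
(190/8039) = 1, so 8039 splits.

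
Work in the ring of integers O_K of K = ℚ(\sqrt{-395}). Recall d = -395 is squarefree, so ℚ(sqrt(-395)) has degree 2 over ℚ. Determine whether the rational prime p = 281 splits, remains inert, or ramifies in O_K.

splits completely

-395 mod 4 = 1, hence disc K = -395 and O_K = ℤ[(1+√-395)/2].
disc(K) = -395 is not divisible by 281; 281 is unramified.
(-395/281) = 167^140 mod 281 = 1, giving Legendre symbol 1.
d is a quadratic residue mod p, hence 281 splits in O_K.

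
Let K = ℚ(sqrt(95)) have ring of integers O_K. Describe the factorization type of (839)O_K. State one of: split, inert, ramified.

95 mod 4 = 3, hence disc K = 4·95 = 380 and O_K = ℤ[√95].
Since gcd(839, 380) = 1 the prime 839 does not ramify.
(95/839) = 95^419 mod 839 = 1, giving Legendre symbol 1.
d is a quadratic residue mod p, hence 839 splits in O_K.

split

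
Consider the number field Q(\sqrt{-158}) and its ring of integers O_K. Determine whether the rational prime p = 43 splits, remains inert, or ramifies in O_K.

split — (43) = 𝔭₁𝔭₂ with 𝔭₁ ≠ 𝔭₂

Since -158 ≢ 1 mod 4, the ring of integers is ℤ[√-158] with discriminant 4·(-158) = -632.
Since gcd(43, -632) = 1 the prime 43 does not ramify.
Compute (-158/43) via Euler: 14^((43-1)/2) mod 43 = 1, so (-158/43) = 1.
d is a quadratic residue mod p, hence 43 splits in O_K.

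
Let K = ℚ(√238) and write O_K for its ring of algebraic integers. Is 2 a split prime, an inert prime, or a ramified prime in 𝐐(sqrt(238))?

2 is ramified

238 mod 4 = 2, hence disc K = 4·238 = 952 and O_K = ℤ[√238].
2 divides disc(K) = 952, so 2 ramifies.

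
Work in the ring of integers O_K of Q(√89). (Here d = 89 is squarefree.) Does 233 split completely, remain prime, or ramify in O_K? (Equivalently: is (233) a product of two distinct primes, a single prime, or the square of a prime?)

p splits

Since 89 ≡ 1 mod 4, the ring of integers is ℤ[(1+√89)/2] with discriminant 89.
Since gcd(233, 89) = 1 the prime 233 does not ramify.
(89/233) = 89^116 mod 233 = 1, giving Legendre symbol 1.
(89/233) = 1, so 233 splits.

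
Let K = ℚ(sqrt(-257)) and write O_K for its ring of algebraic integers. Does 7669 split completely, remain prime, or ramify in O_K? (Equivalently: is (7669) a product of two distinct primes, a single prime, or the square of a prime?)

p is inert

-257 mod 4 = 3, hence disc K = 4·(-257) = -1028 and O_K = ℤ[√-257].
7669 ∤ -1028, so 7669 is unramified.
Euler's criterion: (-257)^3834 mod 7669 = 7668. Thus (-257|7669) = -1.
(-257/7669) = -1, so 7669 is inert.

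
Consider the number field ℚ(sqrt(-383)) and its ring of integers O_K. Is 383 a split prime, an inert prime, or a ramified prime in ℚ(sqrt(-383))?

-383 mod 4 = 1, hence disc K = -383 and O_K = ℤ[(1+√-383)/2].
disc(K) = -383 = 383·(-1), so p = 383 is ramified.

383 is ramified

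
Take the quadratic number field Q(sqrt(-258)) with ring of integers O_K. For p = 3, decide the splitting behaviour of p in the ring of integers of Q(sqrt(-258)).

-258 mod 4 = 2, hence disc K = 4·(-258) = -1032 and O_K = ℤ[√-258].
Ramification test: 3 | -1032. The prime 3 ramifies in K.

ramified — (3) = 𝔭²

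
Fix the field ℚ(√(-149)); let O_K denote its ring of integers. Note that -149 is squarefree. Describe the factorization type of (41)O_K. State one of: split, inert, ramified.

d = -149 ≡ 3 (mod 4), so O_K = ℤ[√-149] and disc(K) = 4d = -596.
41 ∤ -596, so 41 is unramified.
Compute (-149/41) via Euler: 15^((41-1)/2) mod 41 = 40, so (-149/41) = -1.
(-149/41) = -1, so 41 is inert.

remains prime (inert)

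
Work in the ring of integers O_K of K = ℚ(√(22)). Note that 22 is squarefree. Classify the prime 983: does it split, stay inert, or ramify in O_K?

remains prime (inert)

22 mod 4 = 2, hence disc K = 4·22 = 88 and O_K = ℤ[√22].
Since gcd(983, 88) = 1 the prime 983 does not ramify.
(22/983) = 22^491 mod 983 = 982, giving Legendre symbol -1.
Legendre symbol -1 ⇒ 983 is inert.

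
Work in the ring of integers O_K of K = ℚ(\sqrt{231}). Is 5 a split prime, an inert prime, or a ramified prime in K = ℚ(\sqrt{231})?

d = 231 ≡ 3 (mod 4), so O_K = ℤ[√231] and disc(K) = 4d = 924.
Since gcd(5, 924) = 1 the prime 5 does not ramify.
Euler's criterion: 231^2 mod 5 = 1. Thus (231|5) = 1.
Legendre symbol 1 ⇒ 5 is split.

splits completely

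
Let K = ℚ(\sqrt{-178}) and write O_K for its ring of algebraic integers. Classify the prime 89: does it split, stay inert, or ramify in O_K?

-178 mod 4 = 2, hence disc K = 4·(-178) = -712 and O_K = ℤ[√-178].
Ramification test: 89 | -712. The prime 89 ramifies in K.

ramified — (89) = 𝔭²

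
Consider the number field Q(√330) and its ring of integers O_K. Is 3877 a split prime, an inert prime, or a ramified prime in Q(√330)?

split — (3877) = 𝔭₁𝔭₂ with 𝔭₁ ≠ 𝔭₂

330 mod 4 = 2, hence disc K = 4·330 = 1320 and O_K = ℤ[√330].
Since gcd(3877, 1320) = 1 the prime 3877 does not ramify.
Euler's criterion: 330^1938 mod 3877 = 1. Thus (330|3877) = 1.
Legendre symbol 1 ⇒ 3877 is split.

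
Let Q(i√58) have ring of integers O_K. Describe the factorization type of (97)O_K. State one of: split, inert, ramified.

p is inert

-58 mod 4 = 2, hence disc K = 4·(-58) = -232 and O_K = ℤ[√-58].
97 ∤ -232, so 97 is unramified.
(-58/97) = 39^48 mod 97 = 96, giving Legendre symbol -1.
Legendre symbol -1 ⇒ 97 is inert.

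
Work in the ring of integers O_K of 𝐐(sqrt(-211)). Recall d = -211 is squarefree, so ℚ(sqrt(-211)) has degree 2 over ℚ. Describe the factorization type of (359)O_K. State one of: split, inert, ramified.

359 splits in O_K

-211 mod 4 = 1, hence disc K = -211 and O_K = ℤ[(1+√-211)/2].
359 ∤ -211, so 359 is unramified.
(-211/359) = 148^179 mod 359 = 1, giving Legendre symbol 1.
d is a quadratic residue mod p, hence 359 splits in O_K.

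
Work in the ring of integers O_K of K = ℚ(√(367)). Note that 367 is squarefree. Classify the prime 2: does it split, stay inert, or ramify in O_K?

Since 367 ≢ 1 mod 4, the ring of integers is ℤ[√367] with discriminant 4·367 = 1468.
Ramification test: 2 | 1468. The prime 2 ramifies in K.

2 is ramified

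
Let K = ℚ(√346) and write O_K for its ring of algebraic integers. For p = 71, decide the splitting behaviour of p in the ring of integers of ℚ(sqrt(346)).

d = 346 ≡ 2 (mod 4), so O_K = ℤ[√346] and disc(K) = 4d = 1384.
disc(K) = 1384 is not divisible by 71; 71 is unramified.
Legendre symbol by Euler's criterion: (346/71) ≡ 346^35 ≡ 70 (mod 71), i.e. (346/71) = -1.
(346/71) = -1, so 71 is inert.

p is inert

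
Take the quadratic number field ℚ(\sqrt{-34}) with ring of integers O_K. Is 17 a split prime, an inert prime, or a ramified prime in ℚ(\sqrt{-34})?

-34 mod 4 = 2, hence disc K = 4·(-34) = -136 and O_K = ℤ[√-34].
17 divides disc(K) = -136, so 17 ramifies.

17 is ramified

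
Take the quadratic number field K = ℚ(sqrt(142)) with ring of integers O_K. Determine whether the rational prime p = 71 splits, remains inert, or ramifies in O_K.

p ramifies

Since 142 ≢ 1 mod 4, the ring of integers is ℤ[√142] with discriminant 4·142 = 568.
71 divides disc(K) = 568, so 71 ramifies.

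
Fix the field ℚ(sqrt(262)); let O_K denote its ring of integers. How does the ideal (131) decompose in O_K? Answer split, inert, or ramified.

262 mod 4 = 2, hence disc K = 4·262 = 1048 and O_K = ℤ[√262].
Ramification test: 131 | 1048. The prime 131 ramifies in K.

ramified — (131) = 𝔭²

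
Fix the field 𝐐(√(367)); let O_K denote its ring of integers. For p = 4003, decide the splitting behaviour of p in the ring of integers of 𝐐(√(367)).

remains prime (inert)

367 mod 4 = 3, hence disc K = 4·367 = 1468 and O_K = ℤ[√367].
Since gcd(4003, 1468) = 1 the prime 4003 does not ramify.
Compute (367/4003) via Euler: 367^((4003-1)/2) mod 4003 = 4002, so (367/4003) = -1.
(367/4003) = -1, so 4003 is inert.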